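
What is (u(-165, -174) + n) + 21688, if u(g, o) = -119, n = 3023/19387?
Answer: 418161226/19387 ≈ 21569.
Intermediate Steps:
n = 3023/19387 (n = 3023*(1/19387) = 3023/19387 ≈ 0.15593)
(u(-165, -174) + n) + 21688 = (-119 + 3023/19387) + 21688 = -2304030/19387 + 21688 = 418161226/19387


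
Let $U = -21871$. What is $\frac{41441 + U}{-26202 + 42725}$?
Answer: $\frac{19570}{16523} \approx 1.1844$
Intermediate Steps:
$\frac{41441 + U}{-26202 + 42725} = \frac{41441 - 21871}{-26202 + 42725} = \frac{19570}{16523}$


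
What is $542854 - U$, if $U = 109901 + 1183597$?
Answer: $-750644$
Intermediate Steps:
$U = 1293498$
$542854 - U = 542854 - 1293498 = -750644$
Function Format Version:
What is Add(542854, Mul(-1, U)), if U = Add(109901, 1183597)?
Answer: -750644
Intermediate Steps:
U = 1293498
Add(542854, Mul(-1, U)) = Add(542854, Mul(-1, 1293498)) = Add(542854, -1293498) = -750644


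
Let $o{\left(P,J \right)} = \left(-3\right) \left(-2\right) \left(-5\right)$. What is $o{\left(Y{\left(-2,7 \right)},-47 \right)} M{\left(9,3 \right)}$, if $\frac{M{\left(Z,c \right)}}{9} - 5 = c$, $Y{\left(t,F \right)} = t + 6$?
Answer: $-2160$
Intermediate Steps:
$Y{\left(t,F \right)} = 6 + t$
$M{\left(Z,c \right)} = 45 + 9 c$
$o{\left(P,J \right)} = -30$ ($o{\left(P,J \right)} = 6 \left(-5\right) = -30$)
$o{\left(Y{\left(-2,7 \right)},-47 \right)} M{\left(9,3 \right)} = - 30 \left(45 + 9 \cdot 3\right) = - 30 \left(45 + 27\right) = \left(-30\right) 72 = -2160$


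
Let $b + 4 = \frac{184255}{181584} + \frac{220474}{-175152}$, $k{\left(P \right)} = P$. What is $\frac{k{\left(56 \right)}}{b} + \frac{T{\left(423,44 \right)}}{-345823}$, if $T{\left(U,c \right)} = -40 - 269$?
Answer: $- \frac{12831101277683709}{972491179118153} \approx -13.194$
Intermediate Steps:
$T{\left(U,c \right)} = -309$ ($T{\left(U,c \right)} = -40 - 269 = -309$)
$b = - \frac{2812106711}{662600016}$ ($b = -4 + \left(\frac{184255}{181584} + \frac{220474}{-175152}\right) = -4 + \left(184255 \cdot \frac{1}{181584} + 220474 \left(- \frac{1}{175152}\right)\right) = -4 + \left(\frac{184255}{181584} - \frac{110237}{87576}\right) = -4 - \frac{161706647}{662600016} = - \frac{2812106711}{662600016} \approx -4.244$)
$\frac{k{\left(56 \right)}}{b} + \frac{T{\left(423,44 \right)}}{-345823} = \frac{56}{- \frac{2812106711}{662600016}} - \frac{309}{-345823} = 56 \left(- \frac{662600016}{2812106711}\right) - - \frac{309}{345823} = - \frac{37105600896}{2812106711} + \frac{309}{345823} = - \frac{12831101277683709}{972491179118153}$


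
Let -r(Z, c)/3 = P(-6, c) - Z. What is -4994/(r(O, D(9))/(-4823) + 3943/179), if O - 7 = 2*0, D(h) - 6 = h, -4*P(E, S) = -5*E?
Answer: -8622810196/38018605 ≈ -226.80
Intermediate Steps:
P(E, S) = 5*E/4 (P(E, S) = -(-5)*E/4 = 5*E/4)
D(h) = 6 + h
O = 7 (O = 7 + 2*0 = 7 + 0 = 7)
r(Z, c) = 45/2 + 3*Z (r(Z, c) = -3*((5/4)*(-6) - Z) = -3*(-15/2 - Z) = 45/2 + 3*Z)
-4994/(r(O, D(9))/(-4823) + 3943/179) = -4994/((45/2 + 3*7)/(-4823) + 3943/179) = -4994/((45/2 + 21)*(-1/4823) + 3943*(1/179)) = -4994/((87/2)*(-1/4823) + 3943/179) = -4994/(-87/9646 + 3943/179) = -4994/38018605/1726634 = -4994*1726634/38018605 = -8622810196/38018605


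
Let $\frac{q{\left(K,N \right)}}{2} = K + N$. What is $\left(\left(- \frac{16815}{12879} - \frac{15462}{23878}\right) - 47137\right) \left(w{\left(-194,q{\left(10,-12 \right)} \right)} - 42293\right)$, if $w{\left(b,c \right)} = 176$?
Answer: $\frac{33919149053253403}{17084709} \approx 1.9854 \cdot 10^{9}$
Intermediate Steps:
$q{\left(K,N \right)} = 2 K + 2 N$ ($q{\left(K,N \right)} = 2 \left(K + N\right) = 2 K + 2 N$)
$\left(\left(- \frac{16815}{12879} - \frac{15462}{23878}\right) - 47137\right) \left(w{\left(-194,q{\left(10,-12 \right)} \right)} - 42293\right) = \left(\left(- \frac{16815}{12879} - \frac{15462}{23878}\right) - 47137\right) \left(176 - 42293\right) = \left(\left(\left(-16815\right) \frac{1}{12879} - \frac{7731}{11939}\right) - 47137\right) \left(-42117\right) = \left(\left(- \frac{5605}{4293} - \frac{7731}{11939}\right) - 47137\right) \left(-42117\right) = \left(- \frac{100107278}{51254127} - 47137\right) \left(-42117\right) = \left(- \frac{2416065891677}{51254127}\right) \left(-42117\right) = \frac{33919149053253403}{17084709}$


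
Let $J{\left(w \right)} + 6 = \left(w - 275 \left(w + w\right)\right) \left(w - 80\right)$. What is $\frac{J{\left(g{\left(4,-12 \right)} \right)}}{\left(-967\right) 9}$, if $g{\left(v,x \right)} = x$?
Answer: $\frac{202034}{2901} \approx 69.643$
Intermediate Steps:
$J{\left(w \right)} = -6 - 549 w \left(-80 + w\right)$ ($J{\left(w \right)} = -6 + \left(w - 275 \left(w + w\right)\right) \left(w - 80\right) = -6 + \left(w - 275 \cdot 2 w\right) \left(-80 + w\right) = -6 + \left(w - 550 w\right) \left(-80 + w\right) = -6 + - 549 w \left(-80 + w\right) = -6 - 549 w \left(-80 + w\right)$)
$\frac{J{\left(g{\left(4,-12 \right)} \right)}}{\left(-967\right) 9} = \frac{-6 - 549 \left(-12\right)^{2} + 43920 \left(-12\right)}{\left(-967\right) 9} = \frac{-6 - 79056 - 527040}{-8703} = \left(-6 - 79056 - 527040\right) \left(- \frac{1}{8703}\right) = \left(-606102\right) \left(- \frac{1}{8703}\right) = \frac{202034}{2901}$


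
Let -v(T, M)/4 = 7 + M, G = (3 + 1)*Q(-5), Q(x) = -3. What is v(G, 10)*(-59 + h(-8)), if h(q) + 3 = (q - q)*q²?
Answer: 4216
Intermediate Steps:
G = -12 (G = (3 + 1)*(-3) = 4*(-3) = -12)
v(T, M) = -28 - 4*M (v(T, M) = -4*(7 + M) = -28 - 4*M)
h(q) = -3 (h(q) = -3 + (q - q)*q² = -3 + 0*q² = -3 + 0 = -3)
v(G, 10)*(-59 + h(-8)) = (-28 - 4*10)*(-59 - 3) = (-28 - 40)*(-62) = -68*(-62) = 4216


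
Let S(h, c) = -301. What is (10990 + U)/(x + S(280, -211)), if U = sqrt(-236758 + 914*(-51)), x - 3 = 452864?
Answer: 5495/226283 + I*sqrt(70843)/226283 ≈ 0.024284 + 0.0011762*I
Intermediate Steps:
x = 452867 (x = 3 + 452864 = 452867)
U = 2*I*sqrt(70843) (U = sqrt(-236758 - 46614) = sqrt(-283372) = 2*I*sqrt(70843) ≈ 532.33*I)
(10990 + U)/(x + S(280, -211)) = (10990 + 2*I*sqrt(70843))/(452867 - 301) = (10990 + 2*I*sqrt(70843))/452566 = (10990 + 2*I*sqrt(70843))*(1/452566) = 5495/226283 + I*sqrt(70843)/226283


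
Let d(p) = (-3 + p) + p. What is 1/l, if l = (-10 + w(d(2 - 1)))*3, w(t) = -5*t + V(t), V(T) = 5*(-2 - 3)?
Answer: -1/90 ≈ -0.011111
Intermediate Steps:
V(T) = -25 (V(T) = 5*(-5) = -25)
d(p) = -3 + 2*p
w(t) = -25 - 5*t (w(t) = -5*t - 25 = -25 - 5*t)
l = -90 (l = (-10 + (-25 - 5*(-3 + 2*(2 - 1))))*3 = (-10 + (-25 - 5*(-3 + 2*1)))*3 = (-10 + (-25 - 5*(-3 + 2)))*3 = (-10 + (-25 - 5*(-1)))*3 = (-10 + (-25 + 5))*3 = (-10 - 20)*3 = -30*3 = -90)
1/l = 1/(-90) = -1/90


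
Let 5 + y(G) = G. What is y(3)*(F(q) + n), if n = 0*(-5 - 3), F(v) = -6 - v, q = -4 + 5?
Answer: 14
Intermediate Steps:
q = 1
y(G) = -5 + G
n = 0 (n = 0*(-8) = 0)
y(3)*(F(q) + n) = (-5 + 3)*((-6 - 1*1) + 0) = -2*((-6 - 1) + 0) = -2*(-7 + 0) = -2*(-7) = 14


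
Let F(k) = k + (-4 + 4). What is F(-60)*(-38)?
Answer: 2280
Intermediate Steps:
F(k) = k (F(k) = k + 0 = k)
F(-60)*(-38) = -60*(-38) = 2280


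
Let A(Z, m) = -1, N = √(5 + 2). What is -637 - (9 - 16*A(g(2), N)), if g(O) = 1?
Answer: -662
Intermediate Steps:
N = √7 ≈ 2.6458
-637 - (9 - 16*A(g(2), N)) = -637 - (9 - 16*(-1)) = -637 - (9 + 16) = -637 - 1*25 = -637 - 25 = -662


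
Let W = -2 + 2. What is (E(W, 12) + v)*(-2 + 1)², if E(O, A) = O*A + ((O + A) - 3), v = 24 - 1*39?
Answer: -6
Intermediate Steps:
W = 0
v = -15 (v = 24 - 39 = -15)
E(O, A) = -3 + A + O + A*O (E(O, A) = A*O + ((A + O) - 3) = A*O + (-3 + A + O) = -3 + A + O + A*O)
(E(W, 12) + v)*(-2 + 1)² = ((-3 + 12 + 0 + 12*0) - 15)*(-2 + 1)² = ((-3 + 12 + 0 + 0) - 15)*(-1)² = (9 - 15)*1 = -6*1 = -6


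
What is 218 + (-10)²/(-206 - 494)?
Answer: 1525/7 ≈ 217.86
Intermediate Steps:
218 + (-10)²/(-206 - 494) = 218 + 100/(-700) = 218 + 100*(-1/700) = 218 - ⅐ = 1525/7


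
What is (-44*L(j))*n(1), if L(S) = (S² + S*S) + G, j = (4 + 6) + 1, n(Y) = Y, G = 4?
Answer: -10824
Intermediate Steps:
j = 11 (j = 10 + 1 = 11)
L(S) = 4 + 2*S² (L(S) = (S² + S*S) + 4 = (S² + S²) + 4 = 2*S² + 4 = 4 + 2*S²)
(-44*L(j))*n(1) = -44*(4 + 2*11²)*1 = -44*(4 + 2*121)*1 = -44*(4 + 242)*1 = -44*246*1 = -10824*1 = -10824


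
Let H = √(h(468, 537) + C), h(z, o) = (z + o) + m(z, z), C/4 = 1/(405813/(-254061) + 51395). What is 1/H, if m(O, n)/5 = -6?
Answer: √4617351123207748600353/2121772302699 ≈ 0.032026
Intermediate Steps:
m(O, n) = -30 (m(O, n) = 5*(-6) = -30)
C = 169374/2176176547 (C = 4/(405813/(-254061) + 51395) = 4/(405813*(-1/254061) + 51395) = 4/(-135271/84687 + 51395) = 4/(4352353094/84687) = 4*(84687/4352353094) = 169374/2176176547 ≈ 7.7831e-5)
h(z, o) = -30 + o + z (h(z, o) = (z + o) - 30 = (o + z) - 30 = -30 + o + z)
H = √4617351123207748600353/2176176547 (H = √((-30 + 537 + 468) + 169374/2176176547) = √(975 + 169374/2176176547) = √(2121772302699/2176176547) = √4617351123207748600353/2176176547 ≈ 31.225)
1/H = 1/(√4617351123207748600353/2176176547) = √4617351123207748600353/2121772302699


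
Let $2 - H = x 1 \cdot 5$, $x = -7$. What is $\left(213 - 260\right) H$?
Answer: $-1739$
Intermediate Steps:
$H = 37$ ($H = 2 - \left(-7\right) 1 \cdot 5 = 2 - \left(-7\right) 5 = 2 - -35 = 2 + 35 = 37$)
$\left(213 - 260\right) H = \left(213 - 260\right) 37 = \left(-47\right) 37 = -1739$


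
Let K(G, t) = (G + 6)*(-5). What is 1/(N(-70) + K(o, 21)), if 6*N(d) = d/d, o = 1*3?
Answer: -6/269 ≈ -0.022305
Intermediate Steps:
o = 3
K(G, t) = -30 - 5*G (K(G, t) = (6 + G)*(-5) = -30 - 5*G)
N(d) = 1/6 (N(d) = (d/d)/6 = (1/6)*1 = 1/6)
1/(N(-70) + K(o, 21)) = 1/(1/6 + (-30 - 5*3)) = 1/(1/6 + (-30 - 15)) = 1/(1/6 - 45) = 1/(-269/6) = -6/269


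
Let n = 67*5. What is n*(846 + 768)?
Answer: 540690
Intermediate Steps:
n = 335
n*(846 + 768) = 335*(846 + 768) = 335*1614 = 540690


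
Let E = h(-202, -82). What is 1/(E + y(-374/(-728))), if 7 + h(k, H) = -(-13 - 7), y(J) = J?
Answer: 364/4919 ≈ 0.073999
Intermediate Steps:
h(k, H) = 13 (h(k, H) = -7 - (-13 - 7) = -7 - 1*(-20) = -7 + 20 = 13)
E = 13
1/(E + y(-374/(-728))) = 1/(13 - 374/(-728)) = 1/(13 - 374*(-1/728)) = 1/(13 + 187/364) = 1/(4919/364) = 364/4919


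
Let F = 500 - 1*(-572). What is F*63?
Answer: 67536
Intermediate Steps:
F = 1072 (F = 500 + 572 = 1072)
F*63 = 1072*63 = 67536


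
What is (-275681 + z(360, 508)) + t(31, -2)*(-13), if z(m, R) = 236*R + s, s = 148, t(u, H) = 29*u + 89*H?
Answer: -165018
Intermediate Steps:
z(m, R) = 148 + 236*R (z(m, R) = 236*R + 148 = 148 + 236*R)
(-275681 + z(360, 508)) + t(31, -2)*(-13) = (-275681 + (148 + 236*508)) + (29*31 + 89*(-2))*(-13) = (-275681 + (148 + 119888)) + (899 - 178)*(-13) = (-275681 + 120036) + 721*(-13) = -155645 - 9373 = -165018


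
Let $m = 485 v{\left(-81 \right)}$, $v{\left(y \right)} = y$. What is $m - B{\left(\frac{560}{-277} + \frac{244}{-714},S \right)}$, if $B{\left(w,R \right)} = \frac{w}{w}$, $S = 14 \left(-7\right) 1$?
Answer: $-39286$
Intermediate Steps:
$S = -98$ ($S = \left(-98\right) 1 = -98$)
$B{\left(w,R \right)} = 1$
$m = -39285$ ($m = 485 \left(-81\right) = -39285$)
$m - B{\left(\frac{560}{-277} + \frac{244}{-714},S \right)} = -39285 - 1 = -39286$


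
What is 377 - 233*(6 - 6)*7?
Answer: 377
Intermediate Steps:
377 - 233*(6 - 6)*7 = 377 - 0*7 = 377 - 233*0 = 377 + 0 = 377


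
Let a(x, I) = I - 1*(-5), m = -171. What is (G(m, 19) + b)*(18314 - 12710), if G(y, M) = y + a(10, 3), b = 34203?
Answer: 190760160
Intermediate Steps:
a(x, I) = 5 + I (a(x, I) = I + 5 = 5 + I)
G(y, M) = 8 + y (G(y, M) = y + (5 + 3) = y + 8 = 8 + y)
(G(m, 19) + b)*(18314 - 12710) = ((8 - 171) + 34203)*(18314 - 12710) = (-163 + 34203)*5604 = 34040*5604 = 190760160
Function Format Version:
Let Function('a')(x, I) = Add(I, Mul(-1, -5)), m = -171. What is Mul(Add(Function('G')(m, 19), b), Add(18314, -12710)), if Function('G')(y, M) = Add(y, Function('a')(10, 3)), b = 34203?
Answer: 190760160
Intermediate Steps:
Function('a')(x, I) = Add(5, I) (Function('a')(x, I) = Add(I, 5) = Add(5, I))
Function('G')(y, M) = Add(8, y) (Function('G')(y, M) = Add(y, Add(5, 3)) = Add(y, 8) = Add(8, y))
Mul(Add(Function('G')(m, 19), b), Add(18314, -12710)) = Mul(Add(Add(8, -171), 34203), Add(18314, -12710)) = Mul(Add(-163, 34203), 5604) = Mul(34040, 5604) = 190760160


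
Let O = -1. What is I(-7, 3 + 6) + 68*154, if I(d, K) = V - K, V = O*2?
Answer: 10461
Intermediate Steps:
V = -2 (V = -1*2 = -2)
I(d, K) = -2 - K
I(-7, 3 + 6) + 68*154 = (-2 - (3 + 6)) + 68*154 = (-2 - 1*9) + 10472 = (-2 - 9) + 10472 = -11 + 10472 = 10461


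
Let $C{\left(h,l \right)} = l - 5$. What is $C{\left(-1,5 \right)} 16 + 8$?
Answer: $8$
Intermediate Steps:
$C{\left(h,l \right)} = -5 + l$ ($C{\left(h,l \right)} = l - 5 = -5 + l$)
$C{\left(-1,5 \right)} 16 + 8 = \left(-5 + 5\right) 16 + 8 = 0 \cdot 16 + 8 = 0 + 8 = 8$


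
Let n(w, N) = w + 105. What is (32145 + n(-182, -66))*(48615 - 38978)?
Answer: 309039316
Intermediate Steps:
n(w, N) = 105 + w
(32145 + n(-182, -66))*(48615 - 38978) = (32145 + (105 - 182))*(48615 - 38978) = (32145 - 77)*9637 = 32068*9637 = 309039316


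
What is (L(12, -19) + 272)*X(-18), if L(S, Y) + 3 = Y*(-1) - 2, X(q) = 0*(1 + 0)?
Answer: 0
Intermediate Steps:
X(q) = 0 (X(q) = 0*1 = 0)
L(S, Y) = -5 - Y (L(S, Y) = -3 + (Y*(-1) - 2) = -3 + (-Y - 2) = -3 + (-2 - Y) = -5 - Y)
(L(12, -19) + 272)*X(-18) = ((-5 - 1*(-19)) + 272)*0 = ((-5 + 19) + 272)*0 = (14 + 272)*0 = 286*0 = 0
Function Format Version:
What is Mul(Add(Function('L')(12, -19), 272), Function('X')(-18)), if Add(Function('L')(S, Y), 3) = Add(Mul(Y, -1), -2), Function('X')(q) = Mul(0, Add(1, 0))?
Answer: 0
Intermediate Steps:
Function('X')(q) = 0 (Function('X')(q) = Mul(0, 1) = 0)
Function('L')(S, Y) = Add(-5, Mul(-1, Y)) (Function('L')(S, Y) = Add(-3, Add(Mul(Y, -1), -2)) = Add(-3, Add(Mul(-1, Y), -2)) = Add(-3, Add(-2, Mul(-1, Y))) = Add(-5, Mul(-1, Y)))
Mul(Add(Function('L')(12, -19), 272), Function('X')(-18)) = Mul(Add(Add(-5, Mul(-1, -19)), 272), 0) = Mul(Add(Add(-5, 19), 272), 0) = Mul(Add(14, 272), 0) = Mul(286, 0) = 0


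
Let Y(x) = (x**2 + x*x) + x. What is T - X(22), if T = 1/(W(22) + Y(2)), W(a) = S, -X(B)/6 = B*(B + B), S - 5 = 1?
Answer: 92929/16 ≈ 5808.1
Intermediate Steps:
S = 6 (S = 5 + 1 = 6)
Y(x) = x + 2*x**2 (Y(x) = (x**2 + x**2) + x = 2*x**2 + x = x + 2*x**2)
X(B) = -12*B**2 (X(B) = -6*B*(B + B) = -6*B*2*B = -12*B**2)
W(a) = 6
T = 1/16 (T = 1/(6 + 2*(1 + 2*2)) = 1/(6 + 2*(1 + 4)) = 1/(6 + 2*5) = 1/(6 + 10) = 1/16 ≈ 0.062500)
T - X(22) = 1/16 - (-12)*22**2 = 1/16 - (-12)*484 = 1/16 - 1*(-5808) = 1/16 + 5808 = 92929/16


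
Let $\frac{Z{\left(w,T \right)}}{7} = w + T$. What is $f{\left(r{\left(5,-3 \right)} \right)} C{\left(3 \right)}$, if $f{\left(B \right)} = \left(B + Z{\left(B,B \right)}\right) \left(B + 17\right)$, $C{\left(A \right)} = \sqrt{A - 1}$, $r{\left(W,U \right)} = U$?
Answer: $- 630 \sqrt{2} \approx -890.95$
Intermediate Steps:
$Z{\left(w,T \right)} = 7 T + 7 w$ ($Z{\left(w,T \right)} = 7 \left(w + T\right) = 7 \left(T + w\right) = 7 T + 7 w$)
$C{\left(A \right)} = \sqrt{-1 + A}$
$f{\left(B \right)} = 15 B \left(17 + B\right)$ ($f{\left(B \right)} = \left(B + \left(7 B + 7 B\right)\right) \left(B + 17\right) = \left(B + 14 B\right) \left(17 + B\right) = 15 B \left(17 + B\right)$)
$f{\left(r{\left(5,-3 \right)} \right)} C{\left(3 \right)} = 15 \left(-3\right) \left(17 - 3\right) \sqrt{-1 + 3} = 15 \left(-3\right) 14 \sqrt{2} = - 630 \sqrt{2}$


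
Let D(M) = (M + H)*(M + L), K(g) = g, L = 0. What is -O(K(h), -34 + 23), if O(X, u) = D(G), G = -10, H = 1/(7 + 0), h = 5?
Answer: -690/7 ≈ -98.571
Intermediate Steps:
H = ⅐ (H = 1/7 = ⅐ ≈ 0.14286)
D(M) = M*(⅐ + M) (D(M) = (M + ⅐)*(M + 0) = (⅐ + M)*M = M*(⅐ + M))
O(X, u) = 690/7 (O(X, u) = -10*(⅐ - 10) = -10*(-69/7) = 690/7)
-O(K(h), -34 + 23) = -1*690/7 = -690/7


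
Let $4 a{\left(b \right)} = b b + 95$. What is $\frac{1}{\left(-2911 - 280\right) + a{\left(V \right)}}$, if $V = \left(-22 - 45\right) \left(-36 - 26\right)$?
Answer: $\frac{4}{17243047} \approx 2.3198 \cdot 10^{-7}$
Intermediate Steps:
$V = 4154$ ($V = \left(-67\right) \left(-62\right) = 4154$)
$a{\left(b \right)} = \frac{95}{4} + \frac{b^{2}}{4}$ ($a{\left(b \right)} = \frac{b b + 95}{4} = \frac{b^{2} + 95}{4} = \frac{95 + b^{2}}{4} = \frac{95}{4} + \frac{b^{2}}{4}$)
$\frac{1}{\left(-2911 - 280\right) + a{\left(V \right)}} = \frac{1}{\left(-2911 - 280\right) + \left(\frac{95}{4} + \frac{4154^{2}}{4}\right)} = \frac{1}{-3191 + \left(\frac{95}{4} + \frac{1}{4} \cdot 17255716\right)} = \frac{1}{-3191 + \left(\frac{95}{4} + 4313929\right)} = \frac{1}{-3191 + \frac{17255811}{4}} = \frac{1}{\frac{17243047}{4}} = \frac{4}{17243047}$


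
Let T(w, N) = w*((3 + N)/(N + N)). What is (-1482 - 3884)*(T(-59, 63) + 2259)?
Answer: -251075140/21 ≈ -1.1956e+7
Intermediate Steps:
T(w, N) = w*(3 + N)/(2*N) (T(w, N) = w*((3 + N)/((2*N))) = w*((3 + N)*(1/(2*N))) = w*((3 + N)/(2*N)) = w*(3 + N)/(2*N))
(-1482 - 3884)*(T(-59, 63) + 2259) = (-1482 - 3884)*((½)*(-59)*(3 + 63)/63 + 2259) = -5366*((½)*(-59)*(1/63)*66 + 2259) = -5366*(-649/21 + 2259) = -5366*46790/21 = -251075140/21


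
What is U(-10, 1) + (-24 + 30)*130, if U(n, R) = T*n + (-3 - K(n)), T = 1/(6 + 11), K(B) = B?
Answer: 13369/17 ≈ 786.41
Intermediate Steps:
T = 1/17 ≈ 0.058824
U(n, R) = -3 - 16*n/17 (U(n, R) = n/17 + (-3 - n) = -3 - 16*n/17)
U(-10, 1) + (-24 + 30)*130 = (-3 - 16/17*(-10)) + (-24 + 30)*130 = (-3 + 160/17) + 6*130 = 109/17 + 780 = 13369/17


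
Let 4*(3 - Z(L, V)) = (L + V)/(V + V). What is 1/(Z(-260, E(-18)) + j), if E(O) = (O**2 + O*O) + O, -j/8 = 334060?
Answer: -504/1346928445 ≈ -3.7418e-7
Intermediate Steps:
j = -2672480 (j = -8*334060 = -2672480)
E(O) = O + 2*O**2 (E(O) = (O**2 + O**2) + O = 2*O**2 + O = O + 2*O**2)
Z(L, V) = 3 - (L + V)/(8*V) (Z(L, V) = 3 - (L + V)/(4*(V + V)) = 3 - (L + V)/(4*(2*V)) = 3 - (L + V)*1/(2*V)/4 = 3 - (L + V)/(8*V))
1/(Z(-260, E(-18)) + j) = 1/((-1*(-260) + 23*(-18*(1 + 2*(-18))))/(8*((-18*(1 + 2*(-18))))) - 2672480) = 1/((260 + 23*(-18*(1 - 36)))/(8*((-18*(1 - 36)))) - 2672480) = 1/((260 + 23*(-18*(-35)))/(8*((-18*(-35)))) - 2672480) = 1/((1/8)*(260 + 23*630)/630 - 2672480) = 1/((1/8)*(1/630)*(260 + 14490) - 2672480) = 1/((1/8)*(1/630)*14750 - 2672480) = 1/(1475/504 - 2672480) = 1/(-1346928445/504) = -504/1346928445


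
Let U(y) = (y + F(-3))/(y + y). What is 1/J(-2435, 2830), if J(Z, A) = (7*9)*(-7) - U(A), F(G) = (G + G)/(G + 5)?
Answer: -5660/2498887 ≈ -0.0022650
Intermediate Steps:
F(G) = 2*G/(5 + G) (F(G) = (2*G)/(5 + G) = 2*G/(5 + G))
U(y) = (-3 + y)/(2*y) (U(y) = (y + 2*(-3)/(5 - 3))/(y + y) = (y + 2*(-3)/2)/((2*y)) = (y + 2*(-3)*(½))*(1/(2*y)) = (y - 3)*(1/(2*y)) = (-3 + y)*(1/(2*y)) = (-3 + y)/(2*y))
J(Z, A) = -441 - (-3 + A)/(2*A) (J(Z, A) = (7*9)*(-7) - (-3 + A)/(2*A) = 63*(-7) - (-3 + A)/(2*A) = -441 - (-3 + A)/(2*A))
1/J(-2435, 2830) = 1/((½)*(3 - 883*2830)/2830) = 1/((½)*(1/2830)*(3 - 2498890)) = 1/((½)*(1/2830)*(-2498887)) = 1/(-2498887/5660) = -5660/2498887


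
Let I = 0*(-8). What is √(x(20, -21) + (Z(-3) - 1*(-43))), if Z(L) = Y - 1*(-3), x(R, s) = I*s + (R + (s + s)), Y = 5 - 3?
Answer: √26 ≈ 5.0990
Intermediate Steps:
I = 0
Y = 2
x(R, s) = R + 2*s (x(R, s) = 0*s + (R + (s + s)) = 0 + (R + 2*s) = R + 2*s)
Z(L) = 5 (Z(L) = 2 - 1*(-3) = 2 + 3 = 5)
√(x(20, -21) + (Z(-3) - 1*(-43))) = √((20 + 2*(-21)) + (5 - 1*(-43))) = √((20 - 42) + (5 + 43)) = √(-22 + 48) = √26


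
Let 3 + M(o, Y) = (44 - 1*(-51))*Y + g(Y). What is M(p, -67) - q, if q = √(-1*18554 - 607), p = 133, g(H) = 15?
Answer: -6353 - 3*I*√2129 ≈ -6353.0 - 138.42*I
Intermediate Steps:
M(o, Y) = 12 + 95*Y (M(o, Y) = -3 + ((44 - 1*(-51))*Y + 15) = -3 + ((44 + 51)*Y + 15) = -3 + (95*Y + 15) = -3 + (15 + 95*Y) = 12 + 95*Y)
q = 3*I*√2129 (q = √(-18554 - 607) = √(-19161) = 3*I*√2129 ≈ 138.42*I)
M(p, -67) - q = (12 + 95*(-67)) - 3*I*√2129 = (12 - 6365) - 3*I*√2129 = -6353 - 3*I*√2129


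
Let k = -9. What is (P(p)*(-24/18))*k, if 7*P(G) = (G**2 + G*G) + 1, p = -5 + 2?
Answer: 228/7 ≈ 32.571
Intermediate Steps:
p = -3
P(G) = 1/7 + 2*G**2/7 (P(G) = ((G**2 + G*G) + 1)/7 = ((G**2 + G**2) + 1)/7 = (2*G**2 + 1)/7 = (1 + 2*G**2)/7 = 1/7 + 2*G**2/7)
(P(p)*(-24/18))*k = ((1/7 + (2/7)*(-3)**2)*(-24/18))*(-9) = ((1/7 + (2/7)*9)*(-24*1/18))*(-9) = ((1/7 + 18/7)*(-4/3))*(-9) = ((19/7)*(-4/3))*(-9) = -76/21*(-9) = 228/7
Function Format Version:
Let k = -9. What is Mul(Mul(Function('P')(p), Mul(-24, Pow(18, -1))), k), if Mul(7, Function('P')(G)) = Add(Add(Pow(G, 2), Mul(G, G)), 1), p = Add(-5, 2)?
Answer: Rational(228, 7) ≈ 32.571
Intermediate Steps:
p = -3
Function('P')(G) = Add(Rational(1, 7), Mul(Rational(2, 7), Pow(G, 2))) (Function('P')(G) = Mul(Rational(1, 7), Add(Add(Pow(G, 2), Mul(G, G)), 1)) = Mul(Rational(1, 7), Add(Add(Pow(G, 2), Pow(G, 2)), 1)) = Mul(Rational(1, 7), Add(Mul(2, Pow(G, 2)), 1)) = Mul(Rational(1, 7), Add(1, Mul(2, Pow(G, 2)))) = Add(Rational(1, 7), Mul(Rational(2, 7), Pow(G, 2))))
Mul(Mul(Function('P')(p), Mul(-24, Pow(18, -1))), k) = Mul(Mul(Add(Rational(1, 7), Mul(Rational(2, 7), Pow(-3, 2))), Mul(-24, Pow(18, -1))), -9) = Mul(Mul(Add(Rational(1, 7), Mul(Rational(2, 7), 9)), Mul(-24, Rational(1, 18))), -9) = Mul(Mul(Add(Rational(1, 7), Rational(18, 7)), Rational(-4, 3)), -9) = Mul(Mul(Rational(19, 7), Rational(-4, 3)), -9) = Mul(Rational(-76, 21), -9) = Rational(228, 7)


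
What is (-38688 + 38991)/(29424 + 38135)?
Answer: 303/67559 ≈ 0.0044850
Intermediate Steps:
(-38688 + 38991)/(29424 + 38135) = 303/67559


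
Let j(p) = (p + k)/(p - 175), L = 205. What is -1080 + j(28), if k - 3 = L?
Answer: -158996/147 ≈ -1081.6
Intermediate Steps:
k = 208 (k = 3 + 205 = 208)
j(p) = (208 + p)/(-175 + p) (j(p) = (p + 208)/(p - 175) = (208 + p)/(-175 + p))
-1080 + j(28) = -1080 + (208 + 28)/(-175 + 28) = -1080 + 236/(-147) = -1080 - 1/147*236 = -1080 - 236/147 = -158996/147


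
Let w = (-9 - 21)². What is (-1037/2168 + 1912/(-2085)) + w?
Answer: 4061944639/4520280 ≈ 898.60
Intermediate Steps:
w = 900 (w = (-30)² = 900)
(-1037/2168 + 1912/(-2085)) + w = (-1037/2168 + 1912/(-2085)) + 900 = (-1037*1/2168 + 1912*(-1/2085)) + 900 = (-1037/2168 - 1912/2085) + 900 = -6307361/4520280 + 900 = 4061944639/4520280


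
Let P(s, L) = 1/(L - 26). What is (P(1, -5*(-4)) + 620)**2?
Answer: 13830961/36 ≈ 3.8419e+5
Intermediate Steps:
P(s, L) = 1/(-26 + L)
(P(1, -5*(-4)) + 620)**2 = (1/(-26 - 5*(-4)) + 620)**2 = (1/(-26 + 20) + 620)**2 = (1/(-6) + 620)**2 = (-1/6 + 620)**2 = (3719/6)**2 = 13830961/36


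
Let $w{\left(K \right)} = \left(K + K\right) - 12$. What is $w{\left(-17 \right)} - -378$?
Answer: $332$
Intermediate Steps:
$w{\left(K \right)} = -12 + 2 K$ ($w{\left(K \right)} = 2 K - 12 = -12 + 2 K$)
$w{\left(-17 \right)} - -378 = \left(-12 + 2 \left(-17\right)\right) - -378 = \left(-12 - 34\right) + 378 = -46 + 378 = 332$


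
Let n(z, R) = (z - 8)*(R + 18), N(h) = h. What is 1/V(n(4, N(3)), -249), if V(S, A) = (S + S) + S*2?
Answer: -1/336 ≈ -0.0029762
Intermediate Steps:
n(z, R) = (-8 + z)*(18 + R)
V(S, A) = 4*S (V(S, A) = 2*S + 2*S = 4*S)
1/V(n(4, N(3)), -249) = 1/(4*(-144 - 8*3 + 18*4 + 3*4)) = 1/(4*(-144 - 24 + 72 + 12)) = 1/(4*(-84)) = 1/(-336) = -1/336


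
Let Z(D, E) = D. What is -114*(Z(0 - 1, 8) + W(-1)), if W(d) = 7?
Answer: -684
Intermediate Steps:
-114*(Z(0 - 1, 8) + W(-1)) = -114*((0 - 1) + 7) = -114*(-1 + 7) = -114*6 = -684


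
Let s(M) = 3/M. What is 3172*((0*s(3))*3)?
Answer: 0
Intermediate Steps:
3172*((0*s(3))*3) = 3172*((0*(3/3))*3) = 3172*((0*(3*(⅓)))*3) = 3172*((0*1)*3) = 3172*(0*3) = 3172*0 = 0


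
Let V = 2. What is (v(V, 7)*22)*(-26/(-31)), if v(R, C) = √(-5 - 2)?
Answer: 572*I*√7/31 ≈ 48.818*I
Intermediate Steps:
v(R, C) = I*√7 (v(R, C) = √(-7) = I*√7)
(v(V, 7)*22)*(-26/(-31)) = ((I*√7)*22)*(-26/(-31)) = (22*I*√7)*(-26*(-1/31)) = (22*I*√7)*(26/31) = 572*I*√7/31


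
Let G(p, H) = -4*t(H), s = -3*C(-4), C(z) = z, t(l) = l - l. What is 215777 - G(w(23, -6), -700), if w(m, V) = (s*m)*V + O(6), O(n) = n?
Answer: 215777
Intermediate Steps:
t(l) = 0
s = 12 (s = -3*(-4) = 12)
w(m, V) = 6 + 12*V*m (w(m, V) = (12*m)*V + 6 = 12*V*m + 6 = 6 + 12*V*m)
G(p, H) = 0 (G(p, H) = -4*0 = 0)
215777 - G(w(23, -6), -700) = 215777 - 1*0 = 215777 + 0 = 215777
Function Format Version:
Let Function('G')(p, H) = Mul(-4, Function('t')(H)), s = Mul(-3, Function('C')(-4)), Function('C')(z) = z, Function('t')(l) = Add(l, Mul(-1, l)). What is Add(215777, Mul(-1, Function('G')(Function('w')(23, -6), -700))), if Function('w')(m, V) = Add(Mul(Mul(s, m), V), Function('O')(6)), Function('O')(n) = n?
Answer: 215777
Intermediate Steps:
Function('t')(l) = 0
s = 12 (s = Mul(-3, -4) = 12)
Function('w')(m, V) = Add(6, Mul(12, V, m)) (Function('w')(m, V) = Add(Mul(Mul(12, m), V), 6) = Add(Mul(12, V, m), 6) = Add(6, Mul(12, V, m)))
Function('G')(p, H) = 0 (Function('G')(p, H) = Mul(-4, 0) = 0)
Add(215777, Mul(-1, Function('G')(Function('w')(23, -6), -700))) = Add(215777, Mul(-1, 0)) = Add(215777, 0) = 215777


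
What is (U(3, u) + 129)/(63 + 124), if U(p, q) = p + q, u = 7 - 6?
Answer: 133/187 ≈ 0.71123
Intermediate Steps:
u = 1
(U(3, u) + 129)/(63 + 124) = ((3 + 1) + 129)/(63 + 124) = (4 + 129)/187 = 133*(1/187) = 133/187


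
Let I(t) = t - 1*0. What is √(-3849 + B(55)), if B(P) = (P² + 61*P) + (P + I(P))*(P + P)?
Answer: √14631 ≈ 120.96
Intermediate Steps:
I(t) = t (I(t) = t + 0 = t)
B(P) = 5*P² + 61*P (B(P) = (P² + 61*P) + (P + P)*(P + P) = (P² + 61*P) + (2*P)*(2*P) = (P² + 61*P) + 4*P² = 5*P² + 61*P)
√(-3849 + B(55)) = √(-3849 + 55*(61 + 5*55)) = √(-3849 + 55*(61 + 275)) = √(-3849 + 55*336) = √(-3849 + 18480) = √14631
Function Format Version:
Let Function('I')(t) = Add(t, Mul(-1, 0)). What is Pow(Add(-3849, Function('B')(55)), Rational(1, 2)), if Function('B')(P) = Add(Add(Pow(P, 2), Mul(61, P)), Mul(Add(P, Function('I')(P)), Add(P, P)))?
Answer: Pow(14631, Rational(1, 2)) ≈ 120.96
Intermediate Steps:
Function('I')(t) = t (Function('I')(t) = Add(t, 0) = t)
Function('B')(P) = Add(Mul(5, Pow(P, 2)), Mul(61, P)) (Function('B')(P) = Add(Add(Pow(P, 2), Mul(61, P)), Mul(Add(P, P), Add(P, P))) = Add(Add(Pow(P, 2), Mul(61, P)), Mul(Mul(2, P), Mul(2, P))) = Add(Add(Pow(P, 2), Mul(61, P)), Mul(4, Pow(P, 2))) = Add(Mul(5, Pow(P, 2)), Mul(61, P)))
Pow(Add(-3849, Function('B')(55)), Rational(1, 2)) = Pow(Add(-3849, Mul(55, Add(61, Mul(5, 55)))), Rational(1, 2)) = Pow(Add(-3849, Mul(55, Add(61, 275))), Rational(1, 2)) = Pow(Add(-3849, Mul(55, 336)), Rational(1, 2)) = Pow(Add(-3849, 18480), Rational(1, 2)) = Pow(14631, Rational(1, 2))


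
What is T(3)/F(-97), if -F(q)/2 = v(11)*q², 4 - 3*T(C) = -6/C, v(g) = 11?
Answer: -1/103499 ≈ -9.6619e-6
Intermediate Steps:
T(C) = 4/3 + 2/C (T(C) = 4/3 - (-2)/C = 4/3 + 2/C)
F(q) = -22*q²
T(3)/F(-97) = (4/3 + 2/3)/((-22*(-97)²)) = (4/3 + 2*(⅓))/((-22*9409)) = (4/3 + ⅔)/(-206998) = 2*(-1/206998) = -1/103499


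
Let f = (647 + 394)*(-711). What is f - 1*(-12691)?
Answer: -727460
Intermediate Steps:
f = -740151 (f = 1041*(-711) = -740151)
f - 1*(-12691) = -740151 - 1*(-12691) = -740151 + 12691 = -727460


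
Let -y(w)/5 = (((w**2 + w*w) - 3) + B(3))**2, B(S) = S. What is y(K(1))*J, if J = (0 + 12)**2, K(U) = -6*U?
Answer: -3732480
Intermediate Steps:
J = 144 (J = 12**2 = 144)
y(w) = -20*w**4 (y(w) = -5*(((w**2 + w*w) - 3) + 3)**2 = -5*(((w**2 + w**2) - 3) + 3)**2 = -5*((2*w**2 - 3) + 3)**2 = -5*((-3 + 2*w**2) + 3)**2 = -5*4*w**4 = -20*w**4)
y(K(1))*J = -20*(-6*1)**4*144 = -20*(-6)**4*144 = -20*1296*144 = -25920*144 = -3732480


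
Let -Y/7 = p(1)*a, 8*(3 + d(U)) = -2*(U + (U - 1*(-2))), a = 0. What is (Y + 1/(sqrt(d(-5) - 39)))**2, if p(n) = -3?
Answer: -1/40 ≈ -0.025000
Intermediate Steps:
d(U) = -7/2 - U/2 (d(U) = -3 + (-2*(U + (U - 1*(-2))))/8 = -3 + (-2*(U + (U + 2)))/8 = -3 + (-2*(U + (2 + U)))/8 = -3 + (-2*(2 + 2*U))/8 = -3 + (-4 - 4*U)/8 = -3 + (-1/2 - U/2) = -7/2 - U/2)
Y = 0 (Y = -(-21)*0 = -7*0 = 0)
(Y + 1/(sqrt(d(-5) - 39)))**2 = (0 + 1/(sqrt((-7/2 - 1/2*(-5)) - 39)))**2 = (0 + 1/(sqrt((-7/2 + 5/2) - 39)))**2 = (0 + 1/(sqrt(-1 - 39)))**2 = (0 + 1/(sqrt(-40)))**2 = (0 + 1/(2*I*sqrt(10)))**2 = (0 - I*sqrt(10)/20)**2 = (-I*sqrt(10)/20)**2 = -1/40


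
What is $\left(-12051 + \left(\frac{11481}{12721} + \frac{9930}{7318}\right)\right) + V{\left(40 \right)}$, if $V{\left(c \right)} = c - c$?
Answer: $- \frac{560822352345}{46546139} \approx -12049.0$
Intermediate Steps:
$V{\left(c \right)} = 0$
$\left(-12051 + \left(\frac{11481}{12721} + \frac{9930}{7318}\right)\right) + V{\left(40 \right)} = \left(-12051 + \left(\frac{11481}{12721} + \frac{9930}{7318}\right)\right) + 0 = \left(-12051 + \left(11481 \cdot \frac{1}{12721} + 9930 \cdot \frac{1}{7318}\right)\right) + 0 = \left(-12051 + \left(\frac{11481}{12721} + \frac{4965}{3659}\right)\right) + 0 = \left(-12051 + \frac{105168744}{46546139}\right) + 0 = - \frac{560822352345}{46546139} + 0 = - \frac{560822352345}{46546139}$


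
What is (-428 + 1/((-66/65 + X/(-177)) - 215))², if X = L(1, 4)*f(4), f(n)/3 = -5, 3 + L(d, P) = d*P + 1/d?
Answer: 125520672137927089/685201517361 ≈ 1.8319e+5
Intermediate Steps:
L(d, P) = -3 + 1/d + P*d (L(d, P) = -3 + (d*P + 1/d) = -3 + (P*d + 1/d) = -3 + (1/d + P*d) = -3 + 1/d + P*d)
f(n) = -15 (f(n) = 3*(-5) = -15)
X = -30 (X = (-3 + 1/1 + 4*1)*(-15) = (-3 + 1 + 4)*(-15) = 2*(-15) = -30)
(-428 + 1/((-66/65 + X/(-177)) - 215))² = (-428 + 1/((-66/65 - 30/(-177)) - 215))² = (-428 + 1/((-66*1/65 - 30*(-1/177)) - 215))² = (-428 + 1/((-66/65 + 10/59) - 215))² = (-428 + 1/(-3244/3835 - 215))² = (-428 + 1/(-827769/3835))² = (-428 - 3835/827769)² = (-354288967/827769)² = 125520672137927089/685201517361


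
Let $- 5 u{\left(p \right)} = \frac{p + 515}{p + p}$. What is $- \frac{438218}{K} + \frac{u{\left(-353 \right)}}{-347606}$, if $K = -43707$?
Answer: $\frac{268857515240353}{26815319255130} \approx 10.026$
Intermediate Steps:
$u{\left(p \right)} = - \frac{515 + p}{10 p}$ ($u{\left(p \right)} = - \frac{\left(p + 515\right) \frac{1}{p + p}}{5} = - \frac{\left(515 + p\right) \frac{1}{2 p}}{5} = - \frac{\frac{1}{2} \frac{1}{p} \left(515 + p\right)}{5} = - \frac{515 + p}{10 p}$)
$- \frac{438218}{K} + \frac{u{\left(-353 \right)}}{-347606} = - \frac{438218}{-43707} + \frac{\frac{1}{10} \frac{1}{-353} \left(-515 - -353\right)}{-347606} = \left(-438218\right) \left(- \frac{1}{43707}\right) + \frac{1}{10} \left(- \frac{1}{353}\right) \left(-515 + 353\right) \left(- \frac{1}{347606}\right) = \frac{438218}{43707} + \frac{1}{10} \left(- \frac{1}{353}\right) \left(-162\right) \left(- \frac{1}{347606}\right) = \frac{438218}{43707} + \frac{81}{1765} \left(- \frac{1}{347606}\right) = \frac{438218}{43707} - \frac{81}{613524590} = \frac{268857515240353}{26815319255130}$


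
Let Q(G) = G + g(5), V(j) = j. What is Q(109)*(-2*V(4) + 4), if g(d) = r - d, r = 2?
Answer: -424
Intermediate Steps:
g(d) = 2 - d
Q(G) = -3 + G (Q(G) = G + (2 - 1*5) = G + (2 - 5) = G - 3 = -3 + G)
Q(109)*(-2*V(4) + 4) = (-3 + 109)*(-2*4 + 4) = 106*(-8 + 4) = 106*(-4) = -424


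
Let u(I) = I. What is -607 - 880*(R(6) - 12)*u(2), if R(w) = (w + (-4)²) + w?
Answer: -28767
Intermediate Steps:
R(w) = 16 + 2*w (R(w) = (w + 16) + w = (16 + w) + w = 16 + 2*w)
-607 - 880*(R(6) - 12)*u(2) = -607 - 880*((16 + 2*6) - 12)*2 = -607 - 880*((16 + 12) - 12)*2 = -607 - 880*(28 - 12)*2 = -607 - 14080*2 = -607 - 880*32 = -607 - 28160 = -28767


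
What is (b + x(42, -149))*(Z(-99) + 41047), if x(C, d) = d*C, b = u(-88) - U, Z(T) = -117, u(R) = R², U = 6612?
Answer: -209807180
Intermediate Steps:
b = 1132 (b = (-88)² - 1*6612 = 7744 - 6612 = 1132)
x(C, d) = C*d
(b + x(42, -149))*(Z(-99) + 41047) = (1132 + 42*(-149))*(-117 + 41047) = (1132 - 6258)*40930 = -5126*40930 = -209807180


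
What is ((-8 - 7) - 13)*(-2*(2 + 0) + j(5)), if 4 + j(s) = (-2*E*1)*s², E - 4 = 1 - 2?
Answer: 4424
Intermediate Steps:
E = 3 (E = 4 + (1 - 2) = 4 - 1 = 3)
j(s) = -4 - 6*s² (j(s) = -4 + (-2*3*1)*s² = -4 + (-6*1)*s² = -4 - 6*s²)
((-8 - 7) - 13)*(-2*(2 + 0) + j(5)) = ((-8 - 7) - 13)*(-2*(2 + 0) + (-4 - 6*5²)) = (-15 - 13)*(-2*2 + (-4 - 6*25)) = -28*(-4 + (-4 - 150)) = -28*(-4 - 154) = -28*(-158) = 4424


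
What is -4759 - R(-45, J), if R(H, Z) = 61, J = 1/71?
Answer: -4820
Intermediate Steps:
J = 1/71 ≈ 0.014085
-4759 - R(-45, J) = -4759 - 1*61 = -4759 - 61 = -4820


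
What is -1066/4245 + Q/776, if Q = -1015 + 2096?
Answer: 3761629/3294120 ≈ 1.1419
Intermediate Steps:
Q = 1081
-1066/4245 + Q/776 = -1066/4245 + 1081/776 = 3761629/3294120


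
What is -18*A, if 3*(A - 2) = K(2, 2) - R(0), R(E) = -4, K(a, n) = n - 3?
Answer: -54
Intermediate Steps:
K(a, n) = -3 + n
A = 3 (A = 2 + ((-3 + 2) - 1*(-4))/3 = 2 + (-1 + 4)/3 = 2 + (⅓)*3 = 2 + 1 = 3)
-18*A = -18*3 = -54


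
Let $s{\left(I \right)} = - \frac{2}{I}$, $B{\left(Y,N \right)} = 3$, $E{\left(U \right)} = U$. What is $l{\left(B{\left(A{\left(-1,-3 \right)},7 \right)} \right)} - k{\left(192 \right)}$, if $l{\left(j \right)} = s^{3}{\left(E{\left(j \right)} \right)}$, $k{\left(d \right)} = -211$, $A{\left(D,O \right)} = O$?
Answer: $\frac{5689}{27} \approx 210.7$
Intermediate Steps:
$l{\left(j \right)} = - \frac{8}{j^{3}}$ ($l{\left(j \right)} = \left(- \frac{2}{j}\right)^{3} = - \frac{8}{j^{3}}$)
$l{\left(B{\left(A{\left(-1,-3 \right)},7 \right)} \right)} - k{\left(192 \right)} = - \frac{8}{27} - -211 = \left(-8\right) \frac{1}{27} + 211 = - \frac{8}{27} + 211 = \frac{5689}{27}$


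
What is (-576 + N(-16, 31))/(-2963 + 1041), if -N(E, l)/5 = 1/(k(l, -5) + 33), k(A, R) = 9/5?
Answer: 100249/334428 ≈ 0.29976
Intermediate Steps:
k(A, R) = 9/5 (k(A, R) = 9*(⅕) = 9/5)
N(E, l) = -25/174 (N(E, l) = -5/(9/5 + 33) = -5/174/5 = -5*5/174 = -25/174)
(-576 + N(-16, 31))/(-2963 + 1041) = (-576 - 25/174)/(-2963 + 1041) = -100249/174/(-1922) = -100249/174*(-1/1922) = 100249/334428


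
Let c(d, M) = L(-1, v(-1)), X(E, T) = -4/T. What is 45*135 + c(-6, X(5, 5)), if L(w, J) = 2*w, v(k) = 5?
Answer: 6073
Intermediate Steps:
c(d, M) = -2 (c(d, M) = 2*(-1) = -2)
45*135 + c(-6, X(5, 5)) = 45*135 - 2 = 6075 - 2 = 6073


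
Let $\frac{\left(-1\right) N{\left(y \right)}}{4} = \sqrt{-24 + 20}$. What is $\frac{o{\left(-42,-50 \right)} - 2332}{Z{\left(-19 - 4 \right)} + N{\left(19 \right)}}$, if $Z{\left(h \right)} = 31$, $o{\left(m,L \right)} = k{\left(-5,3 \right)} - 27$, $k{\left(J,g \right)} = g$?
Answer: $- \frac{73036}{1025} - \frac{18848 i}{1025} \approx -71.255 - 18.388 i$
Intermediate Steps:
$o{\left(m,L \right)} = -24$ ($o{\left(m,L \right)} = 3 - 27 = -24$)
$N{\left(y \right)} = - 8 i$ ($N{\left(y \right)} = - 4 \sqrt{-24 + 20} = - 4 \sqrt{-4} = - 4 \cdot 2 i = - 8 i$)
$\frac{o{\left(-42,-50 \right)} - 2332}{Z{\left(-19 - 4 \right)} + N{\left(19 \right)}} = \frac{-24 - 2332}{31 - 8 i} = - 2356 \frac{31 + 8 i}{1025} = - \frac{2356 \left(31 + 8 i\right)}{1025}$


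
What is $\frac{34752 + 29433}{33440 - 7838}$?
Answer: $\frac{21395}{8534} \approx 2.507$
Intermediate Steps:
$\frac{34752 + 29433}{33440 - 7838} = \frac{64185}{25602} = 64185 \cdot \frac{1}{25602} = \frac{21395}{8534}$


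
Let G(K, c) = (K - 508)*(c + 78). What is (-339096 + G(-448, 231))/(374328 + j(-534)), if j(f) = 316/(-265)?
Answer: -42035625/24799151 ≈ -1.6950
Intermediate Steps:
j(f) = -316/265 (j(f) = 316*(-1/265) = -316/265)
G(K, c) = (-508 + K)*(78 + c)
(-339096 + G(-448, 231))/(374328 + j(-534)) = (-339096 + (-39624 - 508*231 + 78*(-448) - 448*231))/(374328 - 316/265) = (-339096 + (-39624 - 117348 - 34944 - 103488))/(99196604/265) = (-339096 - 295404)*(265/99196604) = -634500*265/99196604 = -42035625/24799151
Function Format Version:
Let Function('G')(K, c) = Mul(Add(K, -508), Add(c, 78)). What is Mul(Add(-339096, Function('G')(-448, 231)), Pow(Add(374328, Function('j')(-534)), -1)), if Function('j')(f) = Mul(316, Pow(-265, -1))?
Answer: Rational(-42035625, 24799151) ≈ -1.6950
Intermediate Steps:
Function('j')(f) = Rational(-316, 265) (Function('j')(f) = Mul(316, Rational(-1, 265)) = Rational(-316, 265))
Function('G')(K, c) = Mul(Add(-508, K), Add(78, c))
Mul(Add(-339096, Function('G')(-448, 231)), Pow(Add(374328, Function('j')(-534)), -1)) = Mul(Add(-339096, Add(-39624, Mul(-508, 231), Mul(78, -448), Mul(-448, 231))), Pow(Add(374328, Rational(-316, 265)), -1)) = Mul(Add(-339096, Add(-39624, -117348, -34944, -103488)), Pow(Rational(99196604, 265), -1)) = Mul(Add(-339096, -295404), Rational(265, 99196604)) = Mul(-634500, Rational(265, 99196604)) = Rational(-42035625, 24799151)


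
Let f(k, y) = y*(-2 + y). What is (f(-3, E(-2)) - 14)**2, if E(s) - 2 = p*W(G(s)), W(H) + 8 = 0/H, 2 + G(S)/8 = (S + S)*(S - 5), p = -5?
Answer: 2775556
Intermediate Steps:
G(S) = -16 + 16*S*(-5 + S) (G(S) = -16 + 8*((S + S)*(S - 5)) = -16 + 8*((2*S)*(-5 + S)) = -16 + 8*(2*S*(-5 + S)) = -16 + 16*S*(-5 + S))
W(H) = -8 (W(H) = -8 + 0/H = -8 + 0 = -8)
E(s) = 42 (E(s) = 2 - 5*(-8) = 2 + 40 = 42)
(f(-3, E(-2)) - 14)**2 = (42*(-2 + 42) - 14)**2 = (42*40 - 14)**2 = (1680 - 14)**2 = 1666**2 = 2775556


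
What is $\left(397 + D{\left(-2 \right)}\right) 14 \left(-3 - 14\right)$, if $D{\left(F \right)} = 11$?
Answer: $-97104$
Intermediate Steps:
$\left(397 + D{\left(-2 \right)}\right) 14 \left(-3 - 14\right) = \left(397 + 11\right) 14 \left(-3 - 14\right) = 408 \cdot 14 \left(-17\right) = 408 \left(-238\right) = -97104$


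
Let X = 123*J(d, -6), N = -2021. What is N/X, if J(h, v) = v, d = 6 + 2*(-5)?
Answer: 2021/738 ≈ 2.7385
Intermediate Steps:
d = -4 (d = 6 - 10 = -4)
X = -738 (X = 123*(-6) = -738)
N/X = -2021/(-738) = -2021*(-1/738) = 2021/738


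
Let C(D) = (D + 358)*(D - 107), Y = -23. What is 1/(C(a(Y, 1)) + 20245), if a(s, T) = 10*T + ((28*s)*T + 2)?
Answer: 1/222731 ≈ 4.4897e-6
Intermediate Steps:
a(s, T) = 2 + 10*T + 28*T*s (a(s, T) = 10*T + (28*T*s + 2) = 10*T + (2 + 28*T*s) = 2 + 10*T + 28*T*s)
C(D) = (-107 + D)*(358 + D) (C(D) = (358 + D)*(-107 + D) = (-107 + D)*(358 + D))
1/(C(a(Y, 1)) + 20245) = 1/((-38306 + (2 + 10*1 + 28*1*(-23))² + 251*(2 + 10*1 + 28*1*(-23))) + 20245) = 1/((-38306 + (2 + 10 - 644)² + 251*(2 + 10 - 644)) + 20245) = 1/((-38306 + (-632)² + 251*(-632)) + 20245) = 1/((-38306 + 399424 - 158632) + 20245) = 1/(202486 + 20245) = 1/222731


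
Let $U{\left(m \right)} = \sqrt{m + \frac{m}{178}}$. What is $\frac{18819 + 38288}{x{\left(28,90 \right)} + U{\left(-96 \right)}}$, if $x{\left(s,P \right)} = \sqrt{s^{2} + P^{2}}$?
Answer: $\frac{5082523}{2 \left(89 \sqrt{2221} + 2 i \sqrt{47793}\right)} \approx 599.37 - 62.48 i$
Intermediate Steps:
$U{\left(m \right)} = \frac{\sqrt{31862} \sqrt{m}}{178}$ ($U{\left(m \right)} = \sqrt{m + m \frac{1}{178}} = \sqrt{m + \frac{m}{178}} = \sqrt{\frac{179 m}{178}} = \frac{\sqrt{31862} \sqrt{m}}{178}$)
$x{\left(s,P \right)} = \sqrt{P^{2} + s^{2}}$
$\frac{18819 + 38288}{x{\left(28,90 \right)} + U{\left(-96 \right)}} = \frac{18819 + 38288}{\sqrt{90^{2} + 28^{2}} + \frac{\sqrt{31862} \sqrt{-96}}{178}} = \frac{57107}{\sqrt{8100 + 784} + \frac{\sqrt{31862} \cdot 4 i \sqrt{6}}{178}} = \frac{57107}{\sqrt{8884} + \frac{4 i \sqrt{47793}}{89}} = \frac{57107}{2 \sqrt{2221} + \frac{4 i \sqrt{47793}}{89}}$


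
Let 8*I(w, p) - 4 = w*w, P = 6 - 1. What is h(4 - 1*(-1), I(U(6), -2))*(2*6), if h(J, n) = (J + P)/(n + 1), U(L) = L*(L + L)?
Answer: 80/433 ≈ 0.18476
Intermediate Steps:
U(L) = 2*L² (U(L) = L*(2*L) = 2*L²)
P = 5
I(w, p) = ½ + w²/8 (I(w, p) = ½ + (w*w)/8 = ½ + w²/8)
h(J, n) = (5 + J)/(1 + n) (h(J, n) = (J + 5)/(n + 1) = (5 + J)/(1 + n))
h(4 - 1*(-1), I(U(6), -2))*(2*6) = ((5 + (4 - 1*(-1)))/(1 + (½ + (2*6²)²/8)))*(2*6) = ((5 + (4 + 1))/(1 + (½ + (2*36)²/8)))*12 = ((5 + 5)/(1 + (½ + (⅛)*72²)))*12 = (10/(1 + (½ + (⅛)*5184)))*12 = (10/(1 + (½ + 648)))*12 = (10/(1 + 1297/2))*12 = (10/(1299/2))*12 = ((2/1299)*10)*12 = (20/1299)*12 = 80/433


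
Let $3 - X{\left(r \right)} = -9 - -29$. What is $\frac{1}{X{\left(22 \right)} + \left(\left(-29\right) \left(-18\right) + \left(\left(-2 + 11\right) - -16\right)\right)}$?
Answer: $\frac{1}{530} \approx 0.0018868$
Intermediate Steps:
$X{\left(r \right)} = -17$ ($X{\left(r \right)} = 3 - \left(-9 - -29\right) = 3 - \left(-9 + 29\right) = 3 - 20 = -17$)
$\frac{1}{X{\left(22 \right)} + \left(\left(-29\right) \left(-18\right) + \left(\left(-2 + 11\right) - -16\right)\right)} = \frac{1}{-17 + \left(\left(-29\right) \left(-18\right) + \left(\left(-2 + 11\right) - -16\right)\right)} = \frac{1}{-17 + \left(522 + \left(9 + 16\right)\right)} = \frac{1}{-17 + \left(522 + 25\right)} = \frac{1}{-17 + 547} = \frac{1}{530}$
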